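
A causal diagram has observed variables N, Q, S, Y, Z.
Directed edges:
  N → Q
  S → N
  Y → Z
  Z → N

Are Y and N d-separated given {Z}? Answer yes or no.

Yes — Y ⊥ N | {Z}.

Bayes-Ball from Y | {Z} reaches ∅.
N ∉ reach(Y|{Z}) ⇒ Y ⊥ N | {Z}.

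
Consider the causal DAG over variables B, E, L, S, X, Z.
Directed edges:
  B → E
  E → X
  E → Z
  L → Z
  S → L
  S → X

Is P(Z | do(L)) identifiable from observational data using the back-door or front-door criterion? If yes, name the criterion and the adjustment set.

desc(L)\{L}={Z}; candidates ⊆ {B,E,S,X}.
∅: L⊥Z given ∅ in G with L→· removed — back-door holds.
P(Z|do(L)) = P(Z|L) — no adjustment needed.

P(Z|do(L)): backdoor, adjust for ∅.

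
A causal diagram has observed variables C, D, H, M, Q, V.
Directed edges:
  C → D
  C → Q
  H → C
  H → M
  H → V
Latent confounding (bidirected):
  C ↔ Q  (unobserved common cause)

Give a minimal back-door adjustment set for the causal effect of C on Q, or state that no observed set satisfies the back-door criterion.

desc(C)\{C}={D,Q}; candidates ⊆ {H,M,V}.
C↔Q: latent back-door arc(s) into C.
size 0: {}; under {} C still reaches {H,M,Q,V} ∋ Q.
size 1: {H}, {M}, {V}; under {H} C still reaches {Q} ∋ Q.
size 2: {H,M}, {H,V}, {M,V}; under {H,M} C still reaches {Q} ∋ Q.
C↔Q cannot be blocked by any observed set — no back-door set.

C→Q: no observed back-door set.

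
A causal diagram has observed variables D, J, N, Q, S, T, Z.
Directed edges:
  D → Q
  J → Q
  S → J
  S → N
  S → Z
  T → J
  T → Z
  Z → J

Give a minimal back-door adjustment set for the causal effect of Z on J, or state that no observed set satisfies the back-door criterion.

Z→J: minimal back-door set {S, T}.

desc(Z)\{Z}={J,Q}; candidates ⊆ {D,N,S,T}.
size 0: {}; under {} Z still reaches {J,N,Q,S,T} ∋ J.
size 1: {D}, {N}, {S} …(+1); under {D} Z still reaches {J,N,Q,S,T} ∋ J.
{S,T}: Z⊥J given {S,T} in G with Z→· removed — back-door holds.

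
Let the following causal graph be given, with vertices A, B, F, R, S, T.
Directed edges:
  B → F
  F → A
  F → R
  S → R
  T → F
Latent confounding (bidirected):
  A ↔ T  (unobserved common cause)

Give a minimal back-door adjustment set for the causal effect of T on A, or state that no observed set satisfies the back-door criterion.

desc(T)\{T}={A,F,R}; candidates ⊆ {B,S}.
T↔A: latent back-door arc(s) into T.
size 0: {}; under {} T still reaches {A} ∋ A.
size 1: {B}, {S}; under {B} T still reaches {A} ∋ A.
size 2: {B,S}; under {B,S} T still reaches {A} ∋ A.
T↔A cannot be blocked by any observed set — no back-door set.

T→A: no observed back-door set.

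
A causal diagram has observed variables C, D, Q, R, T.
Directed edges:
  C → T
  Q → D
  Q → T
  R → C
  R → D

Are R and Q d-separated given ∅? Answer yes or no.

Yes — R ⊥ Q | ∅.

Bayes-Ball from R | ∅ reaches {C,D,T}.
Q ∉ reach(R|∅) ⇒ R ⊥ Q | ∅.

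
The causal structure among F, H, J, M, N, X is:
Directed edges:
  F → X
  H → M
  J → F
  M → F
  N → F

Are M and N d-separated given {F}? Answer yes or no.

No — M and N are d-connected given {F}.

Bayes-Ball from M | {F} reaches {H,J,N}.
N ∈ reach(M|{F}) ⇒ M ⊥̸ N | {F}.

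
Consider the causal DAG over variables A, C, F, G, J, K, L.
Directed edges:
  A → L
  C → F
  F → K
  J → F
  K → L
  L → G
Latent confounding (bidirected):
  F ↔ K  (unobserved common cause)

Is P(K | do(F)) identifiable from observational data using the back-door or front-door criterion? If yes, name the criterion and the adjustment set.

desc(F)\{F}={G,K,L}; candidates ⊆ {A,C,J}.
F↔K: latent back-door arc(s) into F.
size 0: {}; under {} F still reaches {C,G,J,K,L} ∋ K.
size 1: {A}, {C}, {J}; under {A} F still reaches {C,G,J,K,L} ∋ K.
size 2: {A,C}, {A,J}, {C,J}; under {A,C} F still reaches {G,J,K,L} ∋ K.
F↔K cannot be blocked by any observed set — no back-door set.
No mediator lies on a directed F→…→K path.
Neither criterion identifies P(K|do(F)) in this graph.

P(K|do(F)): not identifiable (no BD/FD set).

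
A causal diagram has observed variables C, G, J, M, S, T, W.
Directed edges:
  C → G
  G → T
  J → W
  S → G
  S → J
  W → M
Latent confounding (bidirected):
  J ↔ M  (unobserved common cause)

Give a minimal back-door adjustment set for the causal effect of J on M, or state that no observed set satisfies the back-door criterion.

J→M: no observed back-door set.

desc(J)\{J}={M,W}; candidates ⊆ {C,G,S,T}.
J↔M: latent back-door arc(s) into J.
size 0: {}; under {} J still reaches {G,M,S,T} ∋ M.
size 1: {C}, {G}, {S} …(+1); under {C} J still reaches {G,M,S,T} ∋ M.
size 2: {C,G}, {C,S}, {C,T} …(+3); under {C,G} J still reaches {M,S} ∋ M.
J↔M cannot be blocked by any observed set — no back-door set.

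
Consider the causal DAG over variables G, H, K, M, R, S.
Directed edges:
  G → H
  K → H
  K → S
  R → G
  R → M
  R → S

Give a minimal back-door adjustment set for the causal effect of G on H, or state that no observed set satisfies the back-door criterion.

G→H: minimal back-door set ∅.

desc(G)\{G}={H}; candidates ⊆ {K,M,R,S}.
∅: G⊥H given ∅ in G with G→· removed — back-door holds.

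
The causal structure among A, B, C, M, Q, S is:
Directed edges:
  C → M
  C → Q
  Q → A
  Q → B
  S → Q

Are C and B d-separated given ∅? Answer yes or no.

No — C and B are d-connected given ∅.

Bayes-Ball from C | ∅ reaches {A,B,M,Q}.
B ∈ reach(C|∅) ⇒ C ⊥̸ B | ∅.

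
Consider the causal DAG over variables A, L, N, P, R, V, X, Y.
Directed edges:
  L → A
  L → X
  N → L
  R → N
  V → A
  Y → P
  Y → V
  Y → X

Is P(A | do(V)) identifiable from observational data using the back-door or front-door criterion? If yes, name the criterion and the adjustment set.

desc(V)\{V}={A}; candidates ⊆ {L,N,P,R,X,Y}.
∅: V⊥A given ∅ in G with V→· removed — back-door holds.
P(A|do(V)) = P(A|V) — no adjustment needed.

P(A|do(V)): backdoor, adjust for ∅.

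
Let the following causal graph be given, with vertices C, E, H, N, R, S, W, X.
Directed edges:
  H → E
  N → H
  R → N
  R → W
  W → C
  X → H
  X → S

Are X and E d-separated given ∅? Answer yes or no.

Bayes-Ball from X | ∅ reaches {E,H,S}.
E ∈ reach(X|∅) ⇒ X ⊥̸ E | ∅.

No — X and E are d-connected given ∅.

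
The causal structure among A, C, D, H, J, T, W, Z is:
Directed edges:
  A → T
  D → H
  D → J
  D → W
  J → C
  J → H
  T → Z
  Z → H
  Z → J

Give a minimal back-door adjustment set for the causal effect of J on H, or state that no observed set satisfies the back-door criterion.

desc(J)\{J}={C,H}; candidates ⊆ {A,D,T,W,Z}.
size 0: {}; under {} J still reaches {A,D,H,T,W,Z} ∋ H.
size 1: {A}, {D}, {T} …(+2); under {A} J still reaches {D,H,T,W,Z} ∋ H.
{D,Z}: J⊥H given {D,Z} in G with J→· removed — back-door holds.

J→H: minimal back-door set {D, Z}.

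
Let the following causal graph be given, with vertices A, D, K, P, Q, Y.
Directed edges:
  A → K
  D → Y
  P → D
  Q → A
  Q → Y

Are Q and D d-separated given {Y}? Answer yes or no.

No — Q and D are d-connected given {Y}.

Bayes-Ball from Q | {Y} reaches {A,D,K,P}.
D ∈ reach(Q|{Y}) ⇒ Q ⊥̸ D | {Y}.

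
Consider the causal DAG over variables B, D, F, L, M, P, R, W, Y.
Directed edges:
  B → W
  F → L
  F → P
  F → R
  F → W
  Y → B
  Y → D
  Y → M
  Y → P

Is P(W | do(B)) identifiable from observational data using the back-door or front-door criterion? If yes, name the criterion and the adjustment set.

P(W|do(B)): backdoor, adjust for ∅.

desc(B)\{B}={W}; candidates ⊆ {D,F,L,M,P,R,Y}.
∅: B⊥W given ∅ in G with B→· removed — back-door holds.
P(W|do(B)) = P(W|B) — no adjustment needed.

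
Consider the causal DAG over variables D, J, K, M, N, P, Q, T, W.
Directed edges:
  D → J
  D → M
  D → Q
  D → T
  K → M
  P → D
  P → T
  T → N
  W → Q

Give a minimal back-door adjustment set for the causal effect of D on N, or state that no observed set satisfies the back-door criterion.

desc(D)\{D}={J,M,N,Q,T}; candidates ⊆ {K,P,W}.
size 0: {}; under {} D still reaches {N,P,T} ∋ N.
{P}: D⊥N given {P} in G with D→· removed — back-door holds.

D→N: minimal back-door set {P}.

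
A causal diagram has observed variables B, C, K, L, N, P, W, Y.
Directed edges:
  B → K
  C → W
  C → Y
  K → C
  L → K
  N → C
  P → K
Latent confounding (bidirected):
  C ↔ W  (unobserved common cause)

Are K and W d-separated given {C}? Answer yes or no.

No — K and W are d-connected given {C}.

Bayes-Ball from K | {C} reaches {B,L,N,P,W}.
W ∈ reach(K|{C}) ⇒ K ⊥̸ W | {C}.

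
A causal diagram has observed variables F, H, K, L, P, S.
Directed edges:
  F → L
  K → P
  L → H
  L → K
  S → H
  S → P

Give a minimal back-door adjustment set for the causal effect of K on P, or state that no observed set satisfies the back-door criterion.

K→P: minimal back-door set ∅.

desc(K)\{K}={P}; candidates ⊆ {F,H,L,S}.
∅: K⊥P given ∅ in G with K→· removed — back-door holds.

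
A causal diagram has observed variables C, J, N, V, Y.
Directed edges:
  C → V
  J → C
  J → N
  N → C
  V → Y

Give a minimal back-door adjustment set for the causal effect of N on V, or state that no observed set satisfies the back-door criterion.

N→V: minimal back-door set {J}.

desc(N)\{N}={C,V,Y}; candidates ⊆ {J}.
size 0: {}; under {} N still reaches {C,J,V,Y} ∋ V.
{J}: N⊥V given {J} in G with N→· removed — back-door holds.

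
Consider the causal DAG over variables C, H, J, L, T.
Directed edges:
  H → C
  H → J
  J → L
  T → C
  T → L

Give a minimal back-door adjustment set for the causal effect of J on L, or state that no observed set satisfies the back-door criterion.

J→L: minimal back-door set ∅.

desc(J)\{J}={L}; candidates ⊆ {C,H,T}.
∅: J⊥L given ∅ in G with J→· removed — back-door holds.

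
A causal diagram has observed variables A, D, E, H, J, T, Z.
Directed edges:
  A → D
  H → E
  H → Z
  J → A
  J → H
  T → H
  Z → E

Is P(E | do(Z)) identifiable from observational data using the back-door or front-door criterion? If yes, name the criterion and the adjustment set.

P(E|do(Z)): backdoor, adjust for {H}.

desc(Z)\{Z}={E}; candidates ⊆ {A,D,H,J,T}.
size 0: {}; under {} Z still reaches {A,D,E,H,J,T} ∋ E.
{H}: Z⊥E given {H} in G with Z→· removed — back-door holds.
P(E|do(Z)) = Σ_{H} P(E|Z,H)·P(H).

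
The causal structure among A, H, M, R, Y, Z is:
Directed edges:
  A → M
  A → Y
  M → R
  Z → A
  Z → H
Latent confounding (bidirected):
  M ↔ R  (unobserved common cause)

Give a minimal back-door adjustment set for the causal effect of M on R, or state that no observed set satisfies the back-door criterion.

M→R: no observed back-door set.

desc(M)\{M}={R}; candidates ⊆ {A,H,Y,Z}.
M↔R: latent back-door arc(s) into M.
size 0: {}; under {} M still reaches {A,H,R,Y,Z} ∋ R.
size 1: {A}, {H}, {Y} …(+1); under {A} M still reaches {R} ∋ R.
size 2: {A,H}, {A,Y}, {A,Z} …(+3); under {A,H} M still reaches {R} ∋ R.
M↔R cannot be blocked by any observed set — no back-door set.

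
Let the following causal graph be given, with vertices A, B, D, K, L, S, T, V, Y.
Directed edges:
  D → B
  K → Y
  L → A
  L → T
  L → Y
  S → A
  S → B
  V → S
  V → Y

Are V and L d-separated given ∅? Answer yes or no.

Yes — V ⊥ L | ∅.

Bayes-Ball from V | ∅ reaches {A,B,S,Y}.
L ∉ reach(V|∅) ⇒ V ⊥ L | ∅.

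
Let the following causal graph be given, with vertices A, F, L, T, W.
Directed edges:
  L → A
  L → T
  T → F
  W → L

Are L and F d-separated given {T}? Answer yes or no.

Bayes-Ball from L | {T} reaches {A,W}.
F ∉ reach(L|{T}) ⇒ L ⊥ F | {T}.

Yes — L ⊥ F | {T}.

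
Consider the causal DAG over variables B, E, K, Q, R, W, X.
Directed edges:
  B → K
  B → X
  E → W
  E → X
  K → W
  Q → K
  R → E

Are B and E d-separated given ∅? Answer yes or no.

Bayes-Ball from B | ∅ reaches {K,W,X}.
E ∉ reach(B|∅) ⇒ B ⊥ E | ∅.

Yes — B ⊥ E | ∅.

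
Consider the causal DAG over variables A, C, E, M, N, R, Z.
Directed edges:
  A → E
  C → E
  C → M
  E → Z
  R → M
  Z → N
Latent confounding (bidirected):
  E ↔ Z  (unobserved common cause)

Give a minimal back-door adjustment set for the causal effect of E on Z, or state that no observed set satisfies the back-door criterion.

E→Z: no observed back-door set.

desc(E)\{E}={N,Z}; candidates ⊆ {A,C,M,R}.
E↔Z: latent back-door arc(s) into E.
size 0: {}; under {} E still reaches {A,C,M,N,Z} ∋ Z.
size 1: {A}, {C}, {M} …(+1); under {A} E still reaches {C,M,N,Z} ∋ Z.
size 2: {A,C}, {A,M}, {A,R} …(+3); under {A,C} E still reaches {N,Z} ∋ Z.
E↔Z cannot be blocked by any observed set — no back-door set.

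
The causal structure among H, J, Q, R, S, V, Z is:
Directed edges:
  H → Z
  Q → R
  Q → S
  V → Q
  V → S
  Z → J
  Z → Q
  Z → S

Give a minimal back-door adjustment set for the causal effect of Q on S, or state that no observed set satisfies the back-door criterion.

Q→S: minimal back-door set {V, Z}.

desc(Q)\{Q}={R,S}; candidates ⊆ {H,J,V,Z}.
size 0: {}; under {} Q still reaches {H,J,S,V,Z} ∋ S.
size 1: {H}, {J}, {V} …(+1); under {H} Q still reaches {J,S,V,Z} ∋ S.
{V,Z}: Q⊥S given {V,Z} in G with Q→· removed — back-door holds.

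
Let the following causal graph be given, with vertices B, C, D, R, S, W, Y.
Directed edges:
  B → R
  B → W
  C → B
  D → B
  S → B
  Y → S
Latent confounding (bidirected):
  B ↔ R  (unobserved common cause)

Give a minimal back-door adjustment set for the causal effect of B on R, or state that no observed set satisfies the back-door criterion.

desc(B)\{B}={R,W}; candidates ⊆ {C,D,S,Y}.
B↔R: latent back-door arc(s) into B.
size 0: {}; under {} B still reaches {C,D,R,S,Y} ∋ R.
size 1: {C}, {D}, {S} …(+1); under {C} B still reaches {D,R,S,Y} ∋ R.
size 2: {C,D}, {C,S}, {C,Y} …(+3); under {C,D} B still reaches {R,S,Y} ∋ R.
B↔R cannot be blocked by any observed set — no back-door set.

B→R: no observed back-door set.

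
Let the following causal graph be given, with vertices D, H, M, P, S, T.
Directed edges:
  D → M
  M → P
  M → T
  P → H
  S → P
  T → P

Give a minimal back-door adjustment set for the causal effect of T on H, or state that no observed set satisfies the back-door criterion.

T→H: minimal back-door set {M}.

desc(T)\{T}={H,P}; candidates ⊆ {D,M,S}.
size 0: {}; under {} T still reaches {D,H,M,P} ∋ H.
{M}: T⊥H given {M} in G with T→· removed — back-door holds.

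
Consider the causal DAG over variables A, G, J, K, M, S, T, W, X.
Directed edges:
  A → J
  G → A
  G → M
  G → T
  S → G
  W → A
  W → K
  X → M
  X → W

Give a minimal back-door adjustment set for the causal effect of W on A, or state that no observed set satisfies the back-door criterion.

W→A: minimal back-door set ∅.

desc(W)\{W}={A,J,K}; candidates ⊆ {G,M,S,T,X}.
∅: W⊥A given ∅ in G with W→· removed — back-door holds.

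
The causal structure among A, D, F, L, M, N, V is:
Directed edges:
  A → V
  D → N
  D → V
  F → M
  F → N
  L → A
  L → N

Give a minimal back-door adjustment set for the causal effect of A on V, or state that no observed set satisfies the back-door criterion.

desc(A)\{A}={V}; candidates ⊆ {D,F,L,M,N}.
∅: A⊥V given ∅ in G with A→· removed — back-door holds.

A→V: minimal back-door set ∅.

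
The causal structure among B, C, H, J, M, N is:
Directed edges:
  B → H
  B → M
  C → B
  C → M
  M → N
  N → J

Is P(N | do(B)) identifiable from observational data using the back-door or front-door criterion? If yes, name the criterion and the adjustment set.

P(N|do(B)): backdoor, adjust for {C}.

desc(B)\{B}={H,J,M,N}; candidates ⊆ {C}.
size 0: {}; under {} B still reaches {C,J,M,N} ∋ N.
{C}: B⊥N given {C} in G with B→· removed — back-door holds.
P(N|do(B)) = Σ_{C} P(N|B,C)·P(C).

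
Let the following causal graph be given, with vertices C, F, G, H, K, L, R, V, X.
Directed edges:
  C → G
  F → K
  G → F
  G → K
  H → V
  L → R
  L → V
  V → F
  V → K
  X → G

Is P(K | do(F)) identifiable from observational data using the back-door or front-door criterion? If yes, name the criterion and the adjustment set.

P(K|do(F)): backdoor, adjust for {G, V}.

desc(F)\{F}={K}; candidates ⊆ {C,G,H,L,R,V,X}.
size 0: {}; under {} F still reaches {C,G,H,K,L,R,V,X} ∋ K.
size 1: {C}, {G}, {H} …(+4); under {C} F still reaches {G,H,K,L,R,V,X} ∋ K.
{G,V}: F⊥K given {G,V} in G with F→· removed — back-door holds.
P(K|do(F)) = Σ_{G,V} P(K|F,G,V)·P(G,V).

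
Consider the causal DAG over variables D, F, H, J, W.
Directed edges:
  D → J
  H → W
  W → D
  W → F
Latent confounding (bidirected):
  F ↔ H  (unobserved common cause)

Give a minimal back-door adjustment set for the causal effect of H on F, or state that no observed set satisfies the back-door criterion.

H→F: no observed back-door set.

desc(H)\{H}={D,F,J,W}; candidates ⊆ {—}.
H↔F: latent back-door arc(s) into H.
size 0: {}; under {} H still reaches {F} ∋ F.
H↔F cannot be blocked by any observed set — no back-door set.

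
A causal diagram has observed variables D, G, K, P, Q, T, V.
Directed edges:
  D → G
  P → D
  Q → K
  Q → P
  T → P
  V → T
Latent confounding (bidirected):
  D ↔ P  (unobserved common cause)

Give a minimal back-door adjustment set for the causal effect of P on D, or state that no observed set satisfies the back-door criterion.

desc(P)\{P}={D,G}; candidates ⊆ {K,Q,T,V}.
P↔D: latent back-door arc(s) into P.
size 0: {}; under {} P still reaches {D,G,K,Q,T,V} ∋ D.
size 1: {K}, {Q}, {T} …(+1); under {K} P still reaches {D,G,Q,T,V} ∋ D.
size 2: {K,Q}, {K,T}, {K,V} …(+3); under {K,Q} P still reaches {D,G,T,V} ∋ D.
P↔D cannot be blocked by any observed set — no back-door set.

P→D: no observed back-door set.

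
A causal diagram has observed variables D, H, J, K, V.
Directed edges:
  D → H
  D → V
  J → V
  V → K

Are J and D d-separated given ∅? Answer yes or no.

Yes — J ⊥ D | ∅.

Bayes-Ball from J | ∅ reaches {K,V}.
D ∉ reach(J|∅) ⇒ J ⊥ D | ∅.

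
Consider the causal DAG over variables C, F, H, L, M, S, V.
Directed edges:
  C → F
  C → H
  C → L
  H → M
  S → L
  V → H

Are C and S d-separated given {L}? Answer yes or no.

No — C and S are d-connected given {L}.

Bayes-Ball from C | {L} reaches {F,H,M,S}.
S ∈ reach(C|{L}) ⇒ C ⊥̸ S | {L}.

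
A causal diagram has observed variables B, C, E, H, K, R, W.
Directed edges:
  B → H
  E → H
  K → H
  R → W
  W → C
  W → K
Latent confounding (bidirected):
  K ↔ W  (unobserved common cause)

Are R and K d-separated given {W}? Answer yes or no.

Bayes-Ball from R | {W} reaches {H,K}.
K ∈ reach(R|{W}) ⇒ R ⊥̸ K | {W}.

No — R and K are d-connected given {W}.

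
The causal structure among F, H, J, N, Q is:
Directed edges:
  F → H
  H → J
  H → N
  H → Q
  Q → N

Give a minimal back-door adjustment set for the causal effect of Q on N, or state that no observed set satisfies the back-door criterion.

desc(Q)\{Q}={N}; candidates ⊆ {F,H,J}.
size 0: {}; under {} Q still reaches {F,H,J,N} ∋ N.
{H}: Q⊥N given {H} in G with Q→· removed — back-door holds.

Q→N: minimal back-door set {H}.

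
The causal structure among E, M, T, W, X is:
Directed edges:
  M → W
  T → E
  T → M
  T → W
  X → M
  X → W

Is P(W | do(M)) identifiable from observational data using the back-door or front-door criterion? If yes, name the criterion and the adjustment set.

P(W|do(M)): backdoor, adjust for {T, X}.

desc(M)\{M}={W}; candidates ⊆ {E,T,X}.
size 0: {}; under {} M still reaches {E,T,W,X} ∋ W.
size 1: {E}, {T}, {X}; under {E} M still reaches {T,W,X} ∋ W.
{T,X}: M⊥W given {T,X} in G with M→· removed — back-door holds.
P(W|do(M)) = Σ_{T,X} P(W|M,T,X)·P(T,X).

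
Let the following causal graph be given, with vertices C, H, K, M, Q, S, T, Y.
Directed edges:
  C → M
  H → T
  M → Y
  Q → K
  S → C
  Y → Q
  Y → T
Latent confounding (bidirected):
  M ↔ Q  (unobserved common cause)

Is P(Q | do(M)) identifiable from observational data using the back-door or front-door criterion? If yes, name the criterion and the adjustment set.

desc(M)\{M}={K,Q,T,Y}; candidates ⊆ {C,H,S}.
M↔Q: latent back-door arc(s) into M.
size 0: {}; under {} M still reaches {C,K,Q,S} ∋ Q.
size 1: {C}, {H}, {S}; under {C} M still reaches {K,Q} ∋ Q.
size 2: {C,H}, {C,S}, {H,S}; under {C,H} M still reaches {K,Q} ∋ Q.
M↔Q cannot be blocked by any observed set — no back-door set.
{Y}: (i) intercepts every directed M→Q path; (ii) no back-door M→{Y}; (iii) {M} blocks every back-door {Y}→Q. Front-door holds.
P(Q|do(M)) = Σ_{Y} P(Y|M) Σ_{M'} P(Q|Y,M')P(M').

P(Q|do(M)): frontdoor, adjust for {Y}.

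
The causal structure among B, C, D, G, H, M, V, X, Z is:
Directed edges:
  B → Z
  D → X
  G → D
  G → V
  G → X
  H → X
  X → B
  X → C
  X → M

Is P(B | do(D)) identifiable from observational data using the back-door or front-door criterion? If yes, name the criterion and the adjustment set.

desc(D)\{D}={B,C,M,X,Z}; candidates ⊆ {G,H,V}.
size 0: {}; under {} D still reaches {B,C,G,M,V,X,Z} ∋ B.
{G}: D⊥B given {G} in G with D→· removed — back-door holds.
P(B|do(D)) = Σ_{G} P(B|D,G)·P(G).

P(B|do(D)): backdoor, adjust for {G}.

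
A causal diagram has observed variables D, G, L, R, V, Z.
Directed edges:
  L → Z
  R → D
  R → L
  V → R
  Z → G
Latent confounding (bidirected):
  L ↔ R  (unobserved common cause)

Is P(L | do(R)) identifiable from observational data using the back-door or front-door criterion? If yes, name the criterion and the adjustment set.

P(L|do(R)): not identifiable (no BD/FD set).

desc(R)\{R}={D,G,L,Z}; candidates ⊆ {V}.
R↔L: latent back-door arc(s) into R.
size 0: {}; under {} R still reaches {G,L,V,Z} ∋ L.
size 1: {V}; under {V} R still reaches {G,L,Z} ∋ L.
R↔L cannot be blocked by any observed set — no back-door set.
No mediator lies on a directed R→…→L path.
Neither criterion identifies P(L|do(R)) in this graph.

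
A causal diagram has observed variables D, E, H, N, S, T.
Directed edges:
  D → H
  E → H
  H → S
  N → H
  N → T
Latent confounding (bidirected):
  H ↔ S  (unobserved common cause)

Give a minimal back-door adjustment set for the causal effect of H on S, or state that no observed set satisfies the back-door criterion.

H→S: no observed back-door set.

desc(H)\{H}={S}; candidates ⊆ {D,E,N,T}.
H↔S: latent back-door arc(s) into H.
size 0: {}; under {} H still reaches {D,E,N,S,T} ∋ S.
size 1: {D}, {E}, {N} …(+1); under {D} H still reaches {E,N,S,T} ∋ S.
size 2: {D,E}, {D,N}, {D,T} …(+3); under {D,E} H still reaches {N,S,T} ∋ S.
H↔S cannot be blocked by any observed set — no back-door set.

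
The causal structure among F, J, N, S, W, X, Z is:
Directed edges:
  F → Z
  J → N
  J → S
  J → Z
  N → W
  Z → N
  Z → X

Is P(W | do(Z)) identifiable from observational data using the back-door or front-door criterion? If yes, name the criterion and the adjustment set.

P(W|do(Z)): backdoor, adjust for {J}.

desc(Z)\{Z}={N,W,X}; candidates ⊆ {F,J,S}.
size 0: {}; under {} Z still reaches {F,J,N,S,W} ∋ W.
{J}: Z⊥W given {J} in G with Z→· removed — back-door holds.
P(W|do(Z)) = Σ_{J} P(W|Z,J)·P(J).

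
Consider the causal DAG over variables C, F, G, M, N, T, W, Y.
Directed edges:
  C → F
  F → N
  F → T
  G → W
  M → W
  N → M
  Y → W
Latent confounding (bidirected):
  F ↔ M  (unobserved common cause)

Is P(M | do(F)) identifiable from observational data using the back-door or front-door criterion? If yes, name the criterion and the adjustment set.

desc(F)\{F}={M,N,T,W}; candidates ⊆ {C,G,Y}.
F↔M: latent back-door arc(s) into F.
size 0: {}; under {} F still reaches {C,M,W} ∋ M.
size 1: {C}, {G}, {Y}; under {C} F still reaches {M,W} ∋ M.
size 2: {C,G}, {C,Y}, {G,Y}; under {C,G} F still reaches {M,W} ∋ M.
F↔M cannot be blocked by any observed set — no back-door set.
{N}: (i) intercepts every directed F→M path; (ii) no back-door F→{N}; (iii) {F} blocks every back-door {N}→M. Front-door holds.
P(M|do(F)) = Σ_{N} P(N|F) Σ_{F'} P(M|N,F')P(F').

P(M|do(F)): frontdoor, adjust for {N}.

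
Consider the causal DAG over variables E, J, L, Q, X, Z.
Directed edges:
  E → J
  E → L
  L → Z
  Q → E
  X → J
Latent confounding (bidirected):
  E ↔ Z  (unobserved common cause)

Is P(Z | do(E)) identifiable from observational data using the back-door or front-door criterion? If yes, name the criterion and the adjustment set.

P(Z|do(E)): frontdoor, adjust for {L}.

desc(E)\{E}={J,L,Z}; candidates ⊆ {Q,X}.
E↔Z: latent back-door arc(s) into E.
size 0: {}; under {} E still reaches {Q,Z} ∋ Z.
size 1: {Q}, {X}; under {Q} E still reaches {Z} ∋ Z.
size 2: {Q,X}; under {Q,X} E still reaches {Z} ∋ Z.
E↔Z cannot be blocked by any observed set — no back-door set.
{L}: (i) intercepts every directed E→Z path; (ii) no back-door E→{L}; (iii) {E} blocks every back-door {L}→Z. Front-door holds.
P(Z|do(E)) = Σ_{L} P(L|E) Σ_{E'} P(Z|L,E')P(E').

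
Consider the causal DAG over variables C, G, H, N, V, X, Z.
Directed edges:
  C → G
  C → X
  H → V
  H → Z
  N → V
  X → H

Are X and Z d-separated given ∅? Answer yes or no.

Bayes-Ball from X | ∅ reaches {C,G,H,V,Z}.
Z ∈ reach(X|∅) ⇒ X ⊥̸ Z | ∅.

No — X and Z are d-connected given ∅.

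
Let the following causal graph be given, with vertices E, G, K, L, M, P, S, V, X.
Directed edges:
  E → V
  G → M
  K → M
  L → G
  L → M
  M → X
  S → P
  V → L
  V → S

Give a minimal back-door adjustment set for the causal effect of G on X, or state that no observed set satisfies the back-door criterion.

desc(G)\{G}={M,X}; candidates ⊆ {E,K,L,P,S,V}.
size 0: {}; under {} G still reaches {E,L,M,P,S,V,X} ∋ X.
{L}: G⊥X given {L} in G with G→· removed — back-door holds.

G→X: minimal back-door set {L}.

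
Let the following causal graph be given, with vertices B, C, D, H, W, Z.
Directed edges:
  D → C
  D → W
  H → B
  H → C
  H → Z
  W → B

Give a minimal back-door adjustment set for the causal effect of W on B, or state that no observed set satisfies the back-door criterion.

W→B: minimal back-door set ∅.

desc(W)\{W}={B}; candidates ⊆ {C,D,H,Z}.
∅: W⊥B given ∅ in G with W→· removed — back-door holds.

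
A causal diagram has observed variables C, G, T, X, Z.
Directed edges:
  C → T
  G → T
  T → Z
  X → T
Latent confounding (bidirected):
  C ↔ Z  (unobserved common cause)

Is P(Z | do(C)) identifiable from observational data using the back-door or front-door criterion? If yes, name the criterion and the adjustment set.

P(Z|do(C)): frontdoor, adjust for {T}.

desc(C)\{C}={T,Z}; candidates ⊆ {G,X}.
C↔Z: latent back-door arc(s) into C.
size 0: {}; under {} C still reaches {Z} ∋ Z.
size 1: {G}, {X}; under {G} C still reaches {Z} ∋ Z.
size 2: {G,X}; under {G,X} C still reaches {Z} ∋ Z.
C↔Z cannot be blocked by any observed set — no back-door set.
{T}: (i) intercepts every directed C→Z path; (ii) no back-door C→{T}; (iii) {C} blocks every back-door {T}→Z. Front-door holds.
P(Z|do(C)) = Σ_{T} P(T|C) Σ_{C'} P(Z|T,C')P(C').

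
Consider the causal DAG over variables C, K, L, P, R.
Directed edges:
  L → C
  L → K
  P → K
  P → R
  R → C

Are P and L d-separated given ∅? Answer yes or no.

Yes — P ⊥ L | ∅.

Bayes-Ball from P | ∅ reaches {C,K,R}.
L ∉ reach(P|∅) ⇒ P ⊥ L | ∅.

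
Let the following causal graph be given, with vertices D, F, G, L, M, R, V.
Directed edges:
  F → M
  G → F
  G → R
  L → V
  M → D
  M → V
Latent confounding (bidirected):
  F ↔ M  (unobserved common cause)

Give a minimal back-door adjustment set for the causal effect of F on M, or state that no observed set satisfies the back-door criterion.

desc(F)\{F}={D,M,V}; candidates ⊆ {G,L,R}.
F↔M: latent back-door arc(s) into F.
size 0: {}; under {} F still reaches {D,G,M,R,V} ∋ M.
size 1: {G}, {L}, {R}; under {G} F still reaches {D,M,V} ∋ M.
size 2: {G,L}, {G,R}, {L,R}; under {G,L} F still reaches {D,M,V} ∋ M.
F↔M cannot be blocked by any observed set — no back-door set.

F→M: no observed back-door set.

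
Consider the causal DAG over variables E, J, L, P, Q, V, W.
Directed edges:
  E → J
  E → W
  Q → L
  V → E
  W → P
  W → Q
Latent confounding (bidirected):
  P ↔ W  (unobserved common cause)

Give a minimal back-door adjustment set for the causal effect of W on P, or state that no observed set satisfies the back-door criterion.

desc(W)\{W}={L,P,Q}; candidates ⊆ {E,J,V}.
W↔P: latent back-door arc(s) into W.
size 0: {}; under {} W still reaches {E,J,P,V} ∋ P.
size 1: {E}, {J}, {V}; under {E} W still reaches {P} ∋ P.
size 2: {E,J}, {E,V}, {J,V}; under {E,J} W still reaches {P} ∋ P.
W↔P cannot be blocked by any observed set — no back-door set.

W→P: no observed back-door set.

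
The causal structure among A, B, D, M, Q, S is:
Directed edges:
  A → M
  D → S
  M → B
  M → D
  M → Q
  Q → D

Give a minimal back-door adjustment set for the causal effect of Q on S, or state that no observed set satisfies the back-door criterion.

desc(Q)\{Q}={D,S}; candidates ⊆ {A,B,M}.
size 0: {}; under {} Q still reaches {A,B,D,M,S} ∋ S.
{M}: Q⊥S given {M} in G with Q→· removed — back-door holds.

Q→S: minimal back-door set {M}.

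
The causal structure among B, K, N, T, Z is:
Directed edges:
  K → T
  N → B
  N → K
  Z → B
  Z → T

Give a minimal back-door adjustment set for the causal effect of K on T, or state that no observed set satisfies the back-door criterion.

K→T: minimal back-door set ∅.

desc(K)\{K}={T}; candidates ⊆ {B,N,Z}.
∅: K⊥T given ∅ in G with K→· removed — back-door holds.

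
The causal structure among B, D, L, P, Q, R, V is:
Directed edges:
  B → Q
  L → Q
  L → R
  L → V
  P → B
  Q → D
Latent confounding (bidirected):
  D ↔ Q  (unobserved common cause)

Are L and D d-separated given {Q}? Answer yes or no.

No — L and D are d-connected given {Q}.

Bayes-Ball from L | {Q} reaches {B,D,P,R,V}.
D ∈ reach(L|{Q}) ⇒ L ⊥̸ D | {Q}.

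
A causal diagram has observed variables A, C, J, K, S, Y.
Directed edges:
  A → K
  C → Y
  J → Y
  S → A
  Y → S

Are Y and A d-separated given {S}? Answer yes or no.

Bayes-Ball from Y | {S} reaches {C,J}.
A ∉ reach(Y|{S}) ⇒ Y ⊥ A | {S}.

Yes — Y ⊥ A | {S}.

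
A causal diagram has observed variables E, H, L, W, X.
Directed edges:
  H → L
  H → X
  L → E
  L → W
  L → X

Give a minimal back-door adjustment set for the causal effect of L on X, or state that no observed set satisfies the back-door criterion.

desc(L)\{L}={E,W,X}; candidates ⊆ {H}.
size 0: {}; under {} L still reaches {H,X} ∋ X.
{H}: L⊥X given {H} in G with L→· removed — back-door holds.

L→X: minimal back-door set {H}.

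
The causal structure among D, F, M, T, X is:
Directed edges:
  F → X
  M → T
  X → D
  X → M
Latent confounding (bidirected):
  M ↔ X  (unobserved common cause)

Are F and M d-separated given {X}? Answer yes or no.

No — F and M are d-connected given {X}.

Bayes-Ball from F | {X} reaches {M,T}.
M ∈ reach(F|{X}) ⇒ F ⊥̸ M | {X}.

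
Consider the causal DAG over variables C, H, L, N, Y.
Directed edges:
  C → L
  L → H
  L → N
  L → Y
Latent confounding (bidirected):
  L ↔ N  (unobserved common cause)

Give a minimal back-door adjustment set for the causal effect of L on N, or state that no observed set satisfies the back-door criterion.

L→N: no observed back-door set.

desc(L)\{L}={H,N,Y}; candidates ⊆ {C}.
L↔N: latent back-door arc(s) into L.
size 0: {}; under {} L still reaches {C,N} ∋ N.
size 1: {C}; under {C} L still reaches {N} ∋ N.
L↔N cannot be blocked by any observed set — no back-door set.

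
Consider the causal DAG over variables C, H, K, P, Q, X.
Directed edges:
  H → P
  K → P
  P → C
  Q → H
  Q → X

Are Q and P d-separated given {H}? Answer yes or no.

Bayes-Ball from Q | {H} reaches {X}.
P ∉ reach(Q|{H}) ⇒ Q ⊥ P | {H}.

Yes — Q ⊥ P | {H}.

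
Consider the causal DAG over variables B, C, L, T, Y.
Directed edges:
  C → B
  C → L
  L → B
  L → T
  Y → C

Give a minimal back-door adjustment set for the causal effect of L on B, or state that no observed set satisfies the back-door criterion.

desc(L)\{L}={B,T}; candidates ⊆ {C,Y}.
size 0: {}; under {} L still reaches {B,C,Y} ∋ B.
{C}: L⊥B given {C} in G with L→· removed — back-door holds.

L→B: minimal back-door set {C}.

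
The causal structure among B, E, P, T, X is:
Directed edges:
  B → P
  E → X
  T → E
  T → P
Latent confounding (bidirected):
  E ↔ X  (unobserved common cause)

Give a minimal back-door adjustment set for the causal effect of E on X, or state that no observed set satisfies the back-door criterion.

desc(E)\{E}={X}; candidates ⊆ {B,P,T}.
E↔X: latent back-door arc(s) into E.
size 0: {}; under {} E still reaches {P,T,X} ∋ X.
size 1: {B}, {P}, {T}; under {B} E still reaches {P,T,X} ∋ X.
size 2: {B,P}, {B,T}, {P,T}; under {B,P} E still reaches {T,X} ∋ X.
E↔X cannot be blocked by any observed set — no back-door set.

E→X: no observed back-door set.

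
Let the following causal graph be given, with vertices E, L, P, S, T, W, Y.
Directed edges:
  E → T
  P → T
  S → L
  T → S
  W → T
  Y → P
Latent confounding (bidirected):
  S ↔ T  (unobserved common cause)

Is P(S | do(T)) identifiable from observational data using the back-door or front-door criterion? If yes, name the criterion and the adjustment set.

desc(T)\{T}={L,S}; candidates ⊆ {E,P,W,Y}.
T↔S: latent back-door arc(s) into T.
size 0: {}; under {} T still reaches {E,L,P,S,W,Y} ∋ S.
size 1: {E}, {P}, {W} …(+1); under {E} T still reaches {L,P,S,W,Y} ∋ S.
size 2: {E,P}, {E,W}, {E,Y} …(+3); under {E,P} T still reaches {L,S,W} ∋ S.
T↔S cannot be blocked by any observed set — no back-door set.
No mediator lies on a directed T→…→S path.
Neither criterion identifies P(S|do(T)) in this graph.

P(S|do(T)): not identifiable (no BD/FD set).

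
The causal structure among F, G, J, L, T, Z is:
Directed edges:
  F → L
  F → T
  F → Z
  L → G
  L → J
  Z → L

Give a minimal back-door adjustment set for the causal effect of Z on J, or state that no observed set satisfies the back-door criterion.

desc(Z)\{Z}={G,J,L}; candidates ⊆ {F,T}.
size 0: {}; under {} Z still reaches {F,G,J,L,T} ∋ J.
{F}: Z⊥J given {F} in G with Z→· removed — back-door holds.

Z→J: minimal back-door set {F}.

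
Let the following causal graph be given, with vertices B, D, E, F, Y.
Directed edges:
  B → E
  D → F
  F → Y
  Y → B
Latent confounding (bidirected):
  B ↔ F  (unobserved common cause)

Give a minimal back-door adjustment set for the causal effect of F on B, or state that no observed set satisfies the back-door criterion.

F→B: no observed back-door set.

desc(F)\{F}={B,E,Y}; candidates ⊆ {D}.
F↔B: latent back-door arc(s) into F.
size 0: {}; under {} F still reaches {B,D,E} ∋ B.
size 1: {D}; under {D} F still reaches {B,E} ∋ B.
F↔B cannot be blocked by any observed set — no back-door set.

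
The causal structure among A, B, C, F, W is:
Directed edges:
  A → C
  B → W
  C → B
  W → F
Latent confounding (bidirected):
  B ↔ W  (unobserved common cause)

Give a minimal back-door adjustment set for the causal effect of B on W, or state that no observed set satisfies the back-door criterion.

desc(B)\{B}={F,W}; candidates ⊆ {A,C}.
B↔W: latent back-door arc(s) into B.
size 0: {}; under {} B still reaches {A,C,F,W} ∋ W.
size 1: {A}, {C}; under {A} B still reaches {C,F,W} ∋ W.
size 2: {A,C}; under {A,C} B still reaches {F,W} ∋ W.
B↔W cannot be blocked by any observed set — no back-door set.

B→W: no observed back-door set.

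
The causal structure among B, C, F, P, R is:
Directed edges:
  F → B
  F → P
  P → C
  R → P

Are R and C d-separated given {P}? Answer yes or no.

Bayes-Ball from R | {P} reaches {B,F}.
C ∉ reach(R|{P}) ⇒ R ⊥ C | {P}.

Yes — R ⊥ C | {P}.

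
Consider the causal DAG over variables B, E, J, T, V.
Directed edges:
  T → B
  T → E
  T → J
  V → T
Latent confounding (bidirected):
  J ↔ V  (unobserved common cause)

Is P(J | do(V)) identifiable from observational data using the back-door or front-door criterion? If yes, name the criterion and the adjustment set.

P(J|do(V)): frontdoor, adjust for {T}.

desc(V)\{V}={B,E,J,T}; candidates ⊆ {—}.
V↔J: latent back-door arc(s) into V.
size 0: {}; under {} V still reaches {J} ∋ J.
V↔J cannot be blocked by any observed set — no back-door set.
{T}: (i) intercepts every directed V→J path; (ii) no back-door V→{T}; (iii) {V} blocks every back-door {T}→J. Front-door holds.
P(J|do(V)) = Σ_{T} P(T|V) Σ_{V'} P(J|T,V')P(V').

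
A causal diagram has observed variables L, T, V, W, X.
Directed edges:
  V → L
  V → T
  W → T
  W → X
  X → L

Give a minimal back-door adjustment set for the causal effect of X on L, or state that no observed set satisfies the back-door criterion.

desc(X)\{X}={L}; candidates ⊆ {T,V,W}.
∅: X⊥L given ∅ in G with X→· removed — back-door holds.

X→L: minimal back-door set ∅.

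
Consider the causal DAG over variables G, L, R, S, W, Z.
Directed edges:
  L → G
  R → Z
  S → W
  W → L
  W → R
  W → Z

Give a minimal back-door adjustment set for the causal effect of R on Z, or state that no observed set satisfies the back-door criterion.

R→Z: minimal back-door set {W}.

desc(R)\{R}={Z}; candidates ⊆ {G,L,S,W}.
size 0: {}; under {} R still reaches {G,L,S,W,Z} ∋ Z.
{W}: R⊥Z given {W} in G with R→· removed — back-door holds.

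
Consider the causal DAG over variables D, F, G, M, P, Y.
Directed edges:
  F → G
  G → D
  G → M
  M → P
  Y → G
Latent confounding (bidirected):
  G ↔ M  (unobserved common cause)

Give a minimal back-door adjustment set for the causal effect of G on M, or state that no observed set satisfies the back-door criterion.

desc(G)\{G}={D,M,P}; candidates ⊆ {F,Y}.
G↔M: latent back-door arc(s) into G.
size 0: {}; under {} G still reaches {F,M,P,Y} ∋ M.
size 1: {F}, {Y}; under {F} G still reaches {M,P,Y} ∋ M.
size 2: {F,Y}; under {F,Y} G still reaches {M,P} ∋ M.
G↔M cannot be blocked by any observed set — no back-door set.

G→M: no observed back-door set.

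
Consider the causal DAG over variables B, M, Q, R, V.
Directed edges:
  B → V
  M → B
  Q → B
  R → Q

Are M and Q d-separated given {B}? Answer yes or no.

Bayes-Ball from M | {B} reaches {Q,R}.
Q ∈ reach(M|{B}) ⇒ M ⊥̸ Q | {B}.

No — M and Q are d-connected given {B}.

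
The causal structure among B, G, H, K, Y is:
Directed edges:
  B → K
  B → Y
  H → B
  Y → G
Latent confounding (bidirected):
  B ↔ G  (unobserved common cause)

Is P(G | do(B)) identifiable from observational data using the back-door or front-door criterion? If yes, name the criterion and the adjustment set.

desc(B)\{B}={G,K,Y}; candidates ⊆ {H}.
B↔G: latent back-door arc(s) into B.
size 0: {}; under {} B still reaches {G,H} ∋ G.
size 1: {H}; under {H} B still reaches {G} ∋ G.
B↔G cannot be blocked by any observed set — no back-door set.
{Y}: (i) intercepts every directed B→G path; (ii) no back-door B→{Y}; (iii) {B} blocks every back-door {Y}→G. Front-door holds.
P(G|do(B)) = Σ_{Y} P(Y|B) Σ_{B'} P(G|Y,B')P(B').

P(G|do(B)): frontdoor, adjust for {Y}.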